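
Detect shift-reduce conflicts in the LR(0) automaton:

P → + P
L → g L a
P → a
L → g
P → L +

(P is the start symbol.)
A shift-reduce conflict occurs when an LR(0) state has both:
  - a complete (reduce) item [A → α .] (dot at the end), and
  - a shift item [B → β . c γ] (dot before a terminal).

Augment with P' → P and build the canonical LR(0) collection (I0 = CLOSURE({[P' → . P]}), then GOTO on every symbol after a dot until no new states appear). It has 10 states:
  I0: { [L → . g L a], [L → . g], [P → . + P], [P → . L +], [P → . a], [P' → . P] }  — shift
  I1: { [L → . g L a], [L → . g], [P → + . P], [P → . + P], [P → . L +], [P → . a] }  — shift
  I2: { [P → L . +] }  — shift
  I3: { [P' → P .] }  — accept
  I4: { [P → a .] }  — reduce
  I5: { [L → . g L a], [L → . g], [L → g . L a], [L → g .] }  — shift, reduce
  I6: { [L → g L . a] }  — shift
  I7: { [L → g L a .] }  — reduce
  I8: { [P → L + .] }  — reduce
  I9: { [P → + P .] }  — reduce

I5 contains reduce item [L → g .] and shift items [L → . g], [L → . g L a] — shift-reduce conflict.

Answer: Yes — I5: [L → g .] vs [L → . g]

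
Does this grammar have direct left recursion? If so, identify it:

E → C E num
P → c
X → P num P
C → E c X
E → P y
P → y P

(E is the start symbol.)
Direct left recursion occurs when N → N α for some non-terminal N (the right-hand side begins with the left-hand side itself).

E → C E num: starts with C
P → c: starts with c
X → P num P: starts with P
C → E c X: starts with E
E → P y: starts with P
P → y P: starts with y

No direct left recursion found.

Answer: No direct left recursion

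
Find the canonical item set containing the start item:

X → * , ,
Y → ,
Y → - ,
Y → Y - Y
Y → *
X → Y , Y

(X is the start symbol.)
{ [X → . * , ,], [X → . Y , Y], [X' → . X], [Y → . *], [Y → . ,], [Y → . - ,], [Y → . Y - Y] }

First, augment the grammar with X' → X
I₀ = CLOSURE({ [X' → . X] }):
  [X' → . X] has the dot before X: add [X → . * , ,], [X → . Y , Y]
  [X → . Y , Y] has the dot before Y: add [Y → . ,], [Y → . - ,], [Y → . Y - Y], [Y → . *]
No further items can be added.

I₀ = { [X → . * , ,], [X → . Y , Y], [X' → . X], [Y → . *], [Y → . ,], [Y → . - ,], [Y → . Y - Y] }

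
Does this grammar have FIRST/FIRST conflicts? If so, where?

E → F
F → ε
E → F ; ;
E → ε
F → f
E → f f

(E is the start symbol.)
Yes. E → F / E → F ';' ';' on { 'f' }; E → F / E → ε on { ε }; E → F / E → f f on { 'f' }; E → F ';' ';' / E → f f on { 'f' }

FIRST sets of the non-terminals at (or reachable through a nullable prefix from) the front of some alternative:
  FIRST(F) = { 'f', ε }

Productions for E:
  E → F: FIRST = { 'f', ε }
  E → F ; ;: FIRST = { ';', 'f' }
  E → ε: FIRST = { ε }
  E → f f: FIRST = { 'f' }
Productions for F:
  F → ε: FIRST = { ε }
  F → f: FIRST = { 'f' }

Conflict for E: E → F and E → F ; ;
  Overlap: { 'f' }
Conflict for E: E → F and E → ε
  Overlap: { ε }
Conflict for E: E → F and E → f f
  Overlap: { 'f' }
Conflict for E: E → F ; ; and E → f f
  Overlap: { 'f' }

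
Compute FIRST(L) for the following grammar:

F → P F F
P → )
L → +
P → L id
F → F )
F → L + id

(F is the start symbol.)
To compute FIRST(L), examine every production with L on the left-hand side, reading each right-hand side left to right until a non-nullable symbol is reached.

From L → +:
  - '+' is a terminal: add '+' and stop

Collecting: FIRST(L) = { '+' }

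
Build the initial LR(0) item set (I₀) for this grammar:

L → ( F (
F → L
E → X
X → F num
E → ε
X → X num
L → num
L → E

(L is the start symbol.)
{ [E → . X], [E → .], [F → . L], [L → . ( F (], [L → . E], [L → . num], [L' → . L], [X → . F num], [X → . X num] }

First, augment the grammar with L' → L
I₀ = CLOSURE({ [L' → . L] }):
  [L' → . L] has the dot before L: add [L → . ( F (], [L → . num], [L → . E]
  [L → . E] has the dot before E: add [E → . X], [E → .]
  [E → . X] has the dot before X: add [X → . F num], [X → . X num]
  [X → . F num] has the dot before F: add [F → . L]
No further items can be added.

I₀ = { [E → . X], [E → .], [F → . L], [L → . ( F (], [L → . E], [L → . num], [L' → . L], [X → . F num], [X → . X num] }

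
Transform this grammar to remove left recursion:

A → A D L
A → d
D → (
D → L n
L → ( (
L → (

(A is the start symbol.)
A is directly left-recursive. The standard transformation for
  A → A α₁ | ... | A α_m | β₁ | ... | β_n
is
  A  → β₁ A' | ... | β_n A'
  A' → α₁ A' | ... | α_m A' | ε

A → d becomes A → d A'
A → A D L becomes A' → D L A'
Add A' → ε

Productions for other non-terminals are unchanged:
  D → (
  D → L n
  L → ( (
  L → (

Resulting grammar:
A → d A'
A' → D L A'
A' → ε
D → (
D → L n
L → ( (
L → (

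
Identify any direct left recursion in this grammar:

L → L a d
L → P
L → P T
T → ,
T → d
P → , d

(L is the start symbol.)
Yes, L is left-recursive

Direct left recursion occurs when N → N α for some non-terminal N (the right-hand side begins with the left-hand side itself).

L → L a d: LEFT RECURSIVE (starts with L)
L → P: starts with P
L → P T: starts with P
T → ,: starts with ','
T → d: starts with d
P → , d: starts with ','

The grammar has direct left recursion on: L.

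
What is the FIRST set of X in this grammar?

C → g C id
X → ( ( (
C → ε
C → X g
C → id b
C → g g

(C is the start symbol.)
{ '(' }

To compute FIRST(X), examine every production with X on the left-hand side, reading each right-hand side left to right until a non-nullable symbol is reached.

From X → ( ( (:
  - '(' is a terminal: add '(' and stop

Collecting: FIRST(X) = { '(' }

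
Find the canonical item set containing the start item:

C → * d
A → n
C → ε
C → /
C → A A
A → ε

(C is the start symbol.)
{ [A → . n], [A → .], [C → . * d], [C → . /], [C → . A A], [C → .], [C' → . C] }

First, augment the grammar with C' → C
I₀ = CLOSURE({ [C' → . C] }):
  [C' → . C] has the dot before C: add [C → . * d], [C → .], [C → . /], [C → . A A]
  [C → . A A] has the dot before A: add [A → . n], [A → .]
No further items can be added.

I₀ = { [A → . n], [A → .], [C → . * d], [C → . /], [C → . A A], [C → .], [C' → . C] }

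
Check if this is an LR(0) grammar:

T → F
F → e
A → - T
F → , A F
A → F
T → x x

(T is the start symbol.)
Yes, the grammar is LR(0)

Augment with T' → T and build the canonical LR(0) collection (I0 = CLOSURE({[T' → . T]}), then GOTO on every symbol after a dot until no new states appear). It has 12 states:
  I0: { [F → . , A F], [F → . e], [T → . F], [T → . x x], [T' → . T] }  — shift
  I1: { [A → . - T], [A → . F], [F → , . A F], [F → . , A F], [F → . e] }  — shift
  I2: { [T → F .] }  — reduce
  I3: { [T' → T .] }  — accept
  I4: { [F → e .] }  — reduce
  I5: { [T → x . x] }  — shift
  I6: { [T → x x .] }  — reduce
  I7: { [A → - . T], [F → . , A F], [F → . e], [T → . F], [T → . x x] }  — shift
  I8: { [F → , A . F], [F → . , A F], [F → . e] }  — shift
  I9: { [A → F .] }  — reduce
  I10: { [F → , A F .] }  — reduce
  I11: { [A → - T .] }  — reduce

Every state is either a pure shift/goto state or contains exactly one complete item and nothing to shift — no conflicts. The grammar is LR(0).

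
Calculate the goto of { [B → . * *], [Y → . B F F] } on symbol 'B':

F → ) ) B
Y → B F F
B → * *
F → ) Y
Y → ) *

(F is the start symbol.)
{ [F → . ) ) B], [F → . ) Y], [Y → B . F F] }

GOTO(I, 'B') = CLOSURE({ [A → αX.β] : [A → α.Xβ] ∈ I, X = 'B' })

Items with dot before 'B', with the dot advanced:
  [Y → . B F F] → [Y → B . F F]
Closure of the advanced items:
  [Y → B . F F] has the dot before F: add [F → . ) ) B], [F → . ) Y]

GOTO = { [F → . ) ) B], [F → . ) Y], [Y → B . F F] }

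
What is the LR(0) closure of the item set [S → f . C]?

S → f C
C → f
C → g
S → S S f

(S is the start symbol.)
To compute CLOSURE, for each item [A → α.Bβ] where B is a non-terminal, add [B → .γ] for all productions B → γ; repeat for the newly added items until nothing changes.

Start with: [S → f . C]
  [S → f . C] has the dot before C: add [C → . f], [C → . g]
No further items can be added.

CLOSURE = { [C → . f], [C → . g], [S → f . C] }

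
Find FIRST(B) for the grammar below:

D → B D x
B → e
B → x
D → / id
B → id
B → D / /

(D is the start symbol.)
{ '/', 'e', 'id', 'x' }

To compute FIRST(B), examine every production with B on the left-hand side, reading each right-hand side left to right until a non-nullable symbol is reached.

FIRST sets of the other non-terminals involved (by the same procedure, iterated to a fixed point):
  FIRST(D) = { '/', 'e', 'id', 'x' }

From B → e:
  - e is a terminal: add 'e' and stop
From B → x:
  - x is a terminal: add 'x' and stop
From B → id:
  - id is a terminal: add 'id' and stop
From B → D / /:
  - D is a non-terminal: add FIRST(D) \ {ε} = { '/', 'e', 'id', 'x' }
    D is not nullable, so stop

Collecting: FIRST(B) = { '/', 'e', 'id', 'x' }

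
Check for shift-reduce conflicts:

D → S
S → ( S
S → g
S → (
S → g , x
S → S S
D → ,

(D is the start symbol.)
A shift-reduce conflict occurs when an LR(0) state has both:
  - a complete (reduce) item [A → α .] (dot at the end), and
  - a shift item [B → β . c γ] (dot before a terminal).

Augment with D' → D and build the canonical LR(0) collection (I0 = CLOSURE({[D' → . D]}), then GOTO on every symbol after a dot until no new states appear). It has 10 states:
  I0: { [D → . ,], [D → . S], [D' → . D], [S → . ( S], [S → . (], [S → . S S], [S → . g , x], [S → . g] }  — shift
  I1: { [S → ( . S], [S → ( .], [S → . ( S], [S → . (], [S → . S S], [S → . g , x], [S → . g] }  — shift, reduce
  I2: { [D → , .] }  — reduce
  I3: { [D' → D .] }  — accept
  I4: { [D → S .], [S → . ( S], [S → . (], [S → . S S], [S → . g , x], [S → . g], [S → S . S] }  — shift, reduce
  I5: { [S → g . , x], [S → g .] }  — shift, reduce
  I6: { [S → g , . x] }  — shift
  I7: { [S → g , x .] }  — reduce
  I8: { [S → . ( S], [S → . (], [S → . S S], [S → . g , x], [S → . g], [S → S . S], [S → S S .] }  — shift, reduce
  I9: { [S → ( S .], [S → . ( S], [S → . (], [S → . S S], [S → . g , x], [S → . g], [S → S . S] }  — shift, reduce

I1 contains reduce item [S → ( .] and shift items [S → . (], [S → . ( S], [S → . g], [S → . g , x] — shift-reduce conflict.
I4 contains reduce item [D → S .] and shift items [S → . (], [S → . ( S], [S → . g], [S → . g , x] — shift-reduce conflict.
I5 contains reduce item [S → g .] and shift item [S → g . , x] — shift-reduce conflict.
I8 contains reduce item [S → S S .] and shift items [S → . (], [S → . ( S], [S → . g], [S → . g , x] — shift-reduce conflict.
I9 contains reduce item [S → ( S .] and shift items [S → . (], [S → . ( S], [S → . g], [S → . g , x] — shift-reduce conflict.

Answer: Yes — I1: [S → ( .] vs [S → . (]; I4: [D → S .] vs [S → . (]; I5: [S → g .] vs [S → g . , x]; I8: [S → S S .] vs [S → . (]; I9: [S → ( S .] vs [S → . (]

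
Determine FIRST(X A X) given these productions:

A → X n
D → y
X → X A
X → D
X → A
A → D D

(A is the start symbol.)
{ 'y' }

FIRST sets of the non-terminals involved (from the grammar, by fixed-point iteration):
  FIRST(X) = { 'y' }

To compute FIRST(X A X), process the symbols left to right:
Symbol X is a non-terminal. Add FIRST(X) \ {ε} = { 'y' }
X is not nullable (ε ∉ FIRST(X)), so stop here.
FIRST(X A X) = { 'y' }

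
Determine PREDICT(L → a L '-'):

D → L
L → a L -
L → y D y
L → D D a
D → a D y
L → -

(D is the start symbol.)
{ 'a' }

PREDICT(L → a L '-') = (FIRST(RHS) \ {ε}) ∪ (FOLLOW(L) if ε ∈ FIRST(RHS), i.e. RHS ⇒* ε)
FIRST(a L '-') = { 'a' }
ε ∉ FIRST(a L '-'), so FOLLOW(L) is not added.
PREDICT(L → a L '-') = { 'a' }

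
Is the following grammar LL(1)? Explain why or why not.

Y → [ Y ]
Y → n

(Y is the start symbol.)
For Y:
  PREDICT(Y → '[' Y ']') = { '[' }
  PREDICT(Y → n) = { 'n' }

All predict sets are disjoint. The grammar IS LL(1).

Answer: Yes, the grammar is LL(1).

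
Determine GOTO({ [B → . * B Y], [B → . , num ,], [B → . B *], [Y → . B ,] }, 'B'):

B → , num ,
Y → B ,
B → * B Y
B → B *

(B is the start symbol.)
{ [B → B . *], [Y → B . ,] }

GOTO(I, 'B') = CLOSURE({ [A → αX.β] : [A → α.Xβ] ∈ I, X = 'B' })

Items with dot before 'B', with the dot advanced:
  [B → . B *] → [B → B . *]
  [Y → . B ,] → [Y → B . ,]
Closure adds nothing (no advanced item has the dot before a non-terminal).

GOTO = { [B → B . *], [Y → B . ,] }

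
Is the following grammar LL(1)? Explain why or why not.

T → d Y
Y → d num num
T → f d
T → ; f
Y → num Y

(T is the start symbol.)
For T:
  PREDICT(T → d Y) = { 'd' }
  PREDICT(T → f d) = { 'f' }
  PREDICT(T → ';' f) = { ';' }
For Y:
  PREDICT(Y → d num num) = { 'd' }
  PREDICT(Y → num Y) = { 'num' }

All predict sets are disjoint. The grammar IS LL(1).

Answer: Yes, the grammar is LL(1).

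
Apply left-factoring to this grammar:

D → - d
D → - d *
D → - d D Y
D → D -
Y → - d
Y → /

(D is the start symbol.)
D → - d D'
D' → ε
D' → *
D' → D Y
D → D -
Y → - d
Y → /

Left-factoring transforms A → αβ₁ | αβ₂ into A → αA' and A' → β₁ | β₂
(α is the longest common prefix among the alternatives). Repeat until
no nonterminal has two alternatives with a common prefix.

Round 1: D has alternatives sharing prefix '- d'. Introduce D': D → - d D'
  Add: D' → ε
  Add: D' → *
  Add: D' → D Y

No remaining common prefixes — done.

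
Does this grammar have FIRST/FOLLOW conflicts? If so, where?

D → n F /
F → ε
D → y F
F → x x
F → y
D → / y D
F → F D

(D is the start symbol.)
Nullable non-terminals: F.
FIRST sets used below: FIRST(F) = { '/', 'n', 'x', 'y', ε }, FIRST(D) = { '/', 'n', 'y' }

F: nullable alternative(s) F → ε; FOLLOW(F) = { $, '/', 'n', 'y' }
  F → ε: FIRST \ {ε} = { } — this is the only nullable alternative, skip
  F → x x: FIRST \ {ε} = { 'x' } — disjoint from FOLLOW(F)
  F → y: FIRST \ {ε} = { 'y' } — overlaps FOLLOW(F) on { 'y' }: CONFLICT
  F → F D: FIRST \ {ε} = { '/', 'n', 'x', 'y' } — overlaps FOLLOW(F) on { '/', 'n', 'y' }: CONFLICT

D has no nullable alternative, so no FIRST/FOLLOW check is needed there.

So the grammar has 2 FIRST/FOLLOW conflicts (marked CONFLICT above).

Answer: Yes. F → y with FOLLOW(F) on { 'y' }; F → F D with FOLLOW(F) on { '/', 'n', 'y' }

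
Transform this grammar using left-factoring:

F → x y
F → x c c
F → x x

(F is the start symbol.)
Left-factoring transforms A → αβ₁ | αβ₂ into A → αA' and A' → β₁ | β₂
(α is the longest common prefix among the alternatives). Repeat until
no nonterminal has two alternatives with a common prefix.

Round 1: F has alternatives sharing prefix 'x'. Introduce F': F → x F'
  Add: F' → y
  Add: F' → c c
  Add: F' → x

No remaining common prefixes — done.

Resulting grammar:
F → x F'
F' → y
F' → c c
F' → x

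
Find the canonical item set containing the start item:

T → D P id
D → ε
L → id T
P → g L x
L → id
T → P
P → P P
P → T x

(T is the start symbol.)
First, augment the grammar with T' → T
I₀ = CLOSURE({ [T' → . T] }):
  [T' → . T] has the dot before T: add [T → . D P id], [T → . P]
  [T → . D P id] has the dot before D: add [D → .]
  [T → . P] has the dot before P: add [P → . g L x], [P → . P P], [P → . T x]
No further items can be added.

I₀ = { [D → .], [P → . P P], [P → . T x], [P → . g L x], [T → . D P id], [T → . P], [T' → . T] }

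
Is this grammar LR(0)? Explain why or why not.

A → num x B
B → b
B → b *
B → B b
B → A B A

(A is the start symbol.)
No. Shift-reduce conflict between [A → num x B .] and [B → B . b]

Augment with A' → A and build the canonical LR(0) collection (I0 = CLOSURE({[A' → . A]}), then GOTO on every symbol after a dot until no new states appear). It has 11 states:
  I0: { [A → . num x B], [A' → . A] }  — shift
  I1: { [A' → A .] }  — accept
  I2: { [A → num . x B] }  — shift
  I3: { [A → . num x B], [A → num x . B], [B → . A B A], [B → . B b], [B → . b *], [B → . b] }  — shift
  I4: { [A → . num x B], [B → . A B A], [B → . B b], [B → . b *], [B → . b], [B → A . B A] }  — shift
  I5: { [A → num x B .], [B → B . b] }  — shift, reduce
  I6: { [B → b . *], [B → b .] }  — shift, reduce
  I7: { [B → b * .] }  — reduce
  I8: { [B → B b .] }  — reduce
  I9: { [A → . num x B], [B → A B . A], [B → B . b] }  — shift
  I10: { [B → A B A .] }  — reduce

Conflict in state I5:
  Shift-reduce conflict between [A → num x B .] and [B → B . b]
So the grammar is NOT LR(0).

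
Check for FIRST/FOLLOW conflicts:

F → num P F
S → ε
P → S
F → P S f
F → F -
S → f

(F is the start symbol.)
Nullable non-terminals: P, S.
P has a nullable alternative but only one production, so nothing to check.

S: nullable alternative(s) S → ε; FOLLOW(S) = { 'f', 'num' }
  S → ε: FIRST \ {ε} = { } — this is the only nullable alternative, skip
  S → f: FIRST \ {ε} = { 'f' } — overlaps FOLLOW(S) on { 'f' }: CONFLICT

F has no nullable alternative, so no FIRST/FOLLOW check is needed there.

So the grammar has 1 FIRST/FOLLOW conflict (marked CONFLICT above).

Answer: Yes. S → f with FOLLOW(S) on { 'f' }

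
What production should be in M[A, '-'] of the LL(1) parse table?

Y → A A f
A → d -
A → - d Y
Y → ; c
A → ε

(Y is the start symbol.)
A → - d Y, A → ε

To find M[A, '-'], we find productions for A where '-' is in the predict set (PREDICT(N → α) = (FIRST(α) \ {ε}) ∪ (FOLLOW(N) if α ⇒* ε)).

Relevant sets:
  FOLLOW(A) = { '-', 'd', 'f' }

A → d -: PREDICT = { 'd' }
A → - d Y: PREDICT = { '-' }
  '-' is in predict set, so this production goes in M[A, '-']
A → ε: PREDICT = { '-', 'd', 'f' }
  '-' is in predict set, so this production goes in M[A, '-']

M[A, '-'] = A → - d Y, A → ε  (a multiply-defined cell — the grammar is not LL(1))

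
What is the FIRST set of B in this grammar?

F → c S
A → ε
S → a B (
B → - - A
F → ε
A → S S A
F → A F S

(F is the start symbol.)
To compute FIRST(B), examine every production with B on the left-hand side, reading each right-hand side left to right until a non-nullable symbol is reached.

From B → - - A:
  - '-' is a terminal: add '-' and stop

Collecting: FIRST(B) = { '-' }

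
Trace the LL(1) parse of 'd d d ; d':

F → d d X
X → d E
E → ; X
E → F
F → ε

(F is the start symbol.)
LL(1) parsing maintains a stack (initially the start symbol over $) and the input. At each step: if the stack top is a terminal, match it against the current input token; if it is a non-terminal N, replace it with the RHS of M[N, lookahead] (the unique production whose predict set contains the lookahead).

Stack is shown with the top on the left.

Stack    Input        Action
----------------------------
F $      d d d ; d $  output F → d d X
d d X $  d d d ; d $  match 'd'
d X $    d d ; d $    match 'd'
X $      d ; d $      output X → d E
d E $    d ; d $      match 'd'
E $      ; d $        output E → ; X
; X $    ; d $        match ';'
X $      d $          output X → d E
d E $    d $          match 'd'
E $      $            output E → F
F $      $            output F → ε
$        $            accept

The string is accepted.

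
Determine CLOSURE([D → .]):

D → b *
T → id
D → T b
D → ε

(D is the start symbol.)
To compute CLOSURE, for each item [A → α.Bβ] where B is a non-terminal, add [B → .γ] for all productions B → γ; repeat for the newly added items until nothing changes.

Start with: [D → .]
The dot is at the end, so nothing is added.

CLOSURE = { [D → .] }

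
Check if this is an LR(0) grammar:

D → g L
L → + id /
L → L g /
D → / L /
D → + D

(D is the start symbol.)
Augment with D' → D and build the canonical LR(0) collection (I0 = CLOSURE({[D' → . D]}), then GOTO on every symbol after a dot until no new states appear). It has 14 states:
  I0: { [D → . + D], [D → . / L /], [D → . g L], [D' → . D] }  — shift
  I1: { [D → + . D], [D → . + D], [D → . / L /], [D → . g L] }  — shift
  I2: { [D → / . L /], [L → . + id /], [L → . L g /] }  — shift
  I3: { [D' → D .] }  — accept
  I4: { [D → g . L], [L → . + id /], [L → . L g /] }  — shift
  I5: { [L → + . id /] }  — shift
  I6: { [D → g L .], [L → L . g /] }  — shift, reduce
  I7: { [L → L g . /] }  — shift
  I8: { [L → L g / .] }  — reduce
  I9: { [L → + id . /] }  — shift
  I10: { [L → + id / .] }  — reduce
  I11: { [D → / L . /], [L → L . g /] }  — shift
  I12: { [D → / L / .] }  — reduce
  I13: { [D → + D .] }  — reduce

Conflict in state I6:
  Shift-reduce conflict between [D → g L .] and [L → L . g /]
So the grammar is NOT LR(0).

Answer: No. Shift-reduce conflict between [D → g L .] and [L → L . g /]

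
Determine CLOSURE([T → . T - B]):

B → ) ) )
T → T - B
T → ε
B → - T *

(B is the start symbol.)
{ [T → . T - B], [T → .] }

Start with: [T → . T - B]
  [T → . T - B] has the dot before T: add [T → .]
No further items can be added.

CLOSURE = { [T → . T - B], [T → .] }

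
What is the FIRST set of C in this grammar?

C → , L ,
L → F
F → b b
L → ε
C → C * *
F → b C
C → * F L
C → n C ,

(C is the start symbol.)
To compute FIRST(C), examine every production with C on the left-hand side, reading each right-hand side left to right until a non-nullable symbol is reached.

From C → , L ,:
  - ',' is a terminal: add ',' and stop
From C → C * *:
  - C is the symbol being defined: contributes nothing new
    C is not nullable, so stop
From C → * F L:
  - '*' is a terminal: add '*' and stop
From C → n C ,:
  - n is a terminal: add 'n' and stop

Collecting: FIRST(C) = { '*', ',', 'n' }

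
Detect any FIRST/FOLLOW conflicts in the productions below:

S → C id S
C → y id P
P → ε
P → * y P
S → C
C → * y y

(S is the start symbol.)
A FIRST/FOLLOW conflict occurs when a non-terminal N has a nullable alternative N → β (β ⇒* ε) and another alternative N → α with FIRST(α) ∩ FOLLOW(N) ≠ ∅: on such a lookahead the parser cannot decide between expanding α and letting N vanish via β.

Nullable non-terminals: P.

P: nullable alternative(s) P → ε; FOLLOW(P) = { $, 'id' }
  P → ε: FIRST \ {ε} = { } — this is the only nullable alternative, skip
  P → * y P: FIRST \ {ε} = { '*' } — disjoint from FOLLOW(P)

C, S have no nullable alternative, so no FIRST/FOLLOW check is needed there.

No FIRST/FOLLOW conflicts found.

Answer: No FIRST/FOLLOW conflicts.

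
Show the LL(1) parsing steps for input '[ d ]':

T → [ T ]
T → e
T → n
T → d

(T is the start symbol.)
LL(1) parsing maintains a stack (initially the start symbol over $) and the input. At each step: if the stack top is a terminal, match it against the current input token; if it is a non-terminal N, replace it with the RHS of M[N, lookahead] (the unique production whose predict set contains the lookahead).

Stack is shown with the top on the left.

Stack    Input    Action
------------------------
T $      [ d ] $  output T → [ T ]
[ T ] $  [ d ] $  match '['
T ] $    d ] $    output T → d
d ] $    d ] $    match 'd'
] $      ] $      match ']'
$        $        accept

The string is accepted.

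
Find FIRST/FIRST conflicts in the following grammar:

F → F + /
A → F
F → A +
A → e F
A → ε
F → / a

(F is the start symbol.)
Yes. F → F '+' '/' / F → A '+' on { '+', '/', 'e' }; F → F '+' '/' / F → '/' a on { '/' }; F → A '+' / F → '/' a on { '/' }; A → F / A → e F on { 'e' }

FIRST sets of the non-terminals at (or reachable through a nullable prefix from) the front of some alternative:
  FIRST(F) = { '+', '/', 'e' }
  FIRST(A) = { '+', '/', 'e', ε }

Productions for F:
  F → F + /: FIRST = { '+', '/', 'e' }
  F → A +: FIRST = { '+', '/', 'e' }
  F → / a: FIRST = { '/' }
Productions for A:
  A → F: FIRST = { '+', '/', 'e' }
  A → e F: FIRST = { 'e' }
  A → ε: FIRST = { ε }

Conflict for F: F → F + / and F → A +
  Overlap: { '+', '/', 'e' }
Conflict for F: F → F + / and F → / a
  Overlap: { '/' }
Conflict for F: F → A + and F → / a
  Overlap: { '/' }
Conflict for A: A → F and A → e F
  Overlap: { 'e' }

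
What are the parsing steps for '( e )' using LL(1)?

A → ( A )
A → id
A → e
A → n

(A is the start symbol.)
Stack is shown with the top on the left.

Stack    Input    Action
------------------------
A $      ( e ) $  output A → ( A )
( A ) $  ( e ) $  match '('
A ) $    e ) $    output A → e
e ) $    e ) $    match 'e'
) $      ) $      match ')'
$        $        accept

The string is accepted.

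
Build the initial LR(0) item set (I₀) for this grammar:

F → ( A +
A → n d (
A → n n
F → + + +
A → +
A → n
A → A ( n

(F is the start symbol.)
First, augment the grammar with F' → F
I₀ = CLOSURE({ [F' → . F] }):
  [F' → . F] has the dot before F: add [F → . ( A +], [F → . + + +]
No further items can be added.

I₀ = { [F → . ( A +], [F → . + + +], [F' → . F] }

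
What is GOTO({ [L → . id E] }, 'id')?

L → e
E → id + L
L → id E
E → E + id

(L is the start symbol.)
GOTO(I, 'id') = CLOSURE({ [A → αX.β] : [A → α.Xβ] ∈ I, X = 'id' })

Items with dot before 'id', with the dot advanced:
  [L → . id E] → [L → id . E]
Closure of the advanced items:
  [L → id . E] has the dot before E: add [E → . id + L], [E → . E + id]

GOTO = { [E → . E + id], [E → . id + L], [L → id . E] }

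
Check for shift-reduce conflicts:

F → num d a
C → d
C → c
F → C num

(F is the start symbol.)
No shift-reduce conflicts

A shift-reduce conflict occurs when an LR(0) state has both:
  - a complete (reduce) item [A → α .] (dot at the end), and
  - a shift item [B → β . c γ] (dot before a terminal).

Augment with F' → F and build the canonical LR(0) collection (I0 = CLOSURE({[F' → . F]}), then GOTO on every symbol after a dot until no new states appear). It has 9 states:
  I0: { [C → . c], [C → . d], [F → . C num], [F → . num d a], [F' → . F] }  — shift
  I1: { [F → C . num] }  — shift
  I2: { [F' → F .] }  — accept
  I3: { [C → c .] }  — reduce
  I4: { [C → d .] }  — reduce
  I5: { [F → num . d a] }  — shift
  I6: { [F → num d . a] }  — shift
  I7: { [F → num d a .] }  — reduce
  I8: { [F → C num .] }  — reduce

No state contains both a complete item and a shift item.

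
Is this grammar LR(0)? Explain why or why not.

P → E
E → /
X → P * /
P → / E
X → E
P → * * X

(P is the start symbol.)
No. Shift-reduce conflict between [E → / .] and [E → . /]

A grammar is LR(0) if no state in the canonical LR(0) collection has:
  - both a shift item (dot before a terminal) and a complete item (shift-reduce conflict), or
  - two or more complete items (reduce-reduce conflict; the accept item [P' → P .] counts as a complete item here).

Augment with P' → P and build the canonical LR(0) collection (I0 = CLOSURE({[P' → . P]}), then GOTO on every symbol after a dot until no new states appear). It has 13 states:
  I0: { [E → . /], [P → . * * X], [P → . / E], [P → . E], [P' → . P] }  — shift
  I1: { [P → * . * X] }  — shift
  I2: { [E → . /], [E → / .], [P → / . E] }  — shift, reduce
  I3: { [P → E .] }  — reduce
  I4: { [P' → P .] }  — accept
  I5: { [E → / .] }  — reduce
  I6: { [P → / E .] }  — reduce
  I7: { [E → . /], [P → * * . X], [P → . * * X], [P → . / E], [P → . E], [X → . E], [X → . P * /] }  — shift
  I8: { [P → E .], [X → E .] }  — 2 reduces
  I9: { [X → P . * /] }  — shift
  I10: { [P → * * X .] }  — reduce
  I11: { [X → P * . /] }  — shift
  I12: { [X → P * / .] }  — reduce

Conflict in state I2:
  Shift-reduce conflict between [E → / .] and [E → . /]
So the grammar is NOT LR(0).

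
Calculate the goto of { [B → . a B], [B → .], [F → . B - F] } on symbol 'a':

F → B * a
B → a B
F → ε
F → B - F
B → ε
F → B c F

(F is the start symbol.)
GOTO(I, 'a') = CLOSURE({ [A → αX.β] : [A → α.Xβ] ∈ I, X = 'a' })

Items with dot before 'a', with the dot advanced:
  [B → . a B] → [B → a . B]
Closure of the advanced items:
  [B → a . B] has the dot before B: add [B → . a B], [B → .]

GOTO = { [B → . a B], [B → .], [B → a . B] }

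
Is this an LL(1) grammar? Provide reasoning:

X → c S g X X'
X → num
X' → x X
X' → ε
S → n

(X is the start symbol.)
No. Predict set conflict for X': { 'x' }

A grammar is LL(1) if for each non-terminal N with multiple productions, the predict sets of those productions are pairwise disjoint, where PREDICT(N → α) = (FIRST(α) \ {ε}) ∪ (FOLLOW(N) if α ⇒* ε).

Relevant sets:
  FOLLOW(X') = { $, 'x' }

For X:
  PREDICT(X → c S g X X') = { 'c' }
  PREDICT(X → num) = { 'num' }
For X':
  PREDICT(X' → x X) = { 'x' }
  PREDICT(X' → ε) = { $, 'x' }
S has a single production, so nothing to check there.

Conflict found: Predict set conflict for X': { 'x' }
The grammar is NOT LL(1).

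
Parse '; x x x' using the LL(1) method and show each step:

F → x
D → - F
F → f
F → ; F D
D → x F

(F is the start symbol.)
Stack is shown with the top on the left.

Stack    Input      Action
--------------------------
F $      ; x x x $  output F → ; F D
; F D $  ; x x x $  match ';'
F D $    x x x $    output F → x
x D $    x x x $    match 'x'
D $      x x $      output D → x F
x F $    x x $      match 'x'
F $      x $        output F → x
x $      x $        match 'x'
$        $          accept

The string is accepted.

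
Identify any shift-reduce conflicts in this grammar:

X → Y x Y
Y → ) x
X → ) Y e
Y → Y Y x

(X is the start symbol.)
Yes — I7: [X → Y x Y .] vs [Y → . ) x]

A shift-reduce conflict occurs when an LR(0) state has both:
  - a complete (reduce) item [A → α .] (dot at the end), and
  - a shift item [B → β . c γ] (dot before a terminal).

Augment with X' → X and build the canonical LR(0) collection (I0 = CLOSURE({[X' → . X]}), then GOTO on every symbol after a dot until no new states appear). It has 12 states:
  I0: { [X → . ) Y e], [X → . Y x Y], [X' → . X], [Y → . ) x], [Y → . Y Y x] }  — shift
  I1: { [X → ) . Y e], [Y → ) . x], [Y → . ) x], [Y → . Y Y x] }  — shift
  I2: { [X' → X .] }  — accept
  I3: { [X → Y . x Y], [Y → . ) x], [Y → . Y Y x], [Y → Y . Y x] }  — shift
  I4: { [Y → ) . x] }  — shift
  I5: { [Y → . ) x], [Y → . Y Y x], [Y → Y . Y x], [Y → Y Y . x] }  — shift
  I6: { [X → Y x . Y], [Y → . ) x], [Y → . Y Y x] }  — shift
  I7: { [X → Y x Y .], [Y → . ) x], [Y → . Y Y x], [Y → Y . Y x] }  — shift, reduce
  I8: { [Y → Y Y x .] }  — reduce
  I9: { [Y → ) x .] }  — reduce
  I10: { [X → ) Y . e], [Y → . ) x], [Y → . Y Y x], [Y → Y . Y x] }  — shift
  I11: { [X → ) Y e .] }  — reduce

I7 contains reduce item [X → Y x Y .] and shift item [Y → . ) x] — shift-reduce conflict.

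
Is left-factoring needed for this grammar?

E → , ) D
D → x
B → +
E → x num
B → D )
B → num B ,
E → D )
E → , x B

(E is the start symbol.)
Yes, E has productions with common prefix ','

Left-factoring is needed when two productions for the same non-terminal
share a common prefix on the right-hand side.

Productions for E:
  E → , ) D
  E → x num
  E → D )
  E → , x B
Productions for B:
  B → +
  B → D )
  B → num B ,

Found common prefix ',' in productions for E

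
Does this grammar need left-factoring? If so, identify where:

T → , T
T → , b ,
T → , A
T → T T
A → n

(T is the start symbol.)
Left-factoring is needed when two productions for the same non-terminal
share a common prefix on the right-hand side.

Productions for T:
  T → , T
  T → , b ,
  T → , A
  T → T T

Found common prefix ',' in productions for T

Answer: Yes, T has productions with common prefix ','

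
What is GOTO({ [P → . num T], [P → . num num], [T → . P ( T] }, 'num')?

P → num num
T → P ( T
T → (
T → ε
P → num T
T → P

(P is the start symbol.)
GOTO(I, 'num') = CLOSURE({ [A → αX.β] : [A → α.Xβ] ∈ I, X = 'num' })

Items with dot before 'num', with the dot advanced:
  [P → . num T] → [P → num . T]
  [P → . num num] → [P → num . num]
Closure of the advanced items:
  [P → num . T] has the dot before T: add [T → . P ( T], [T → . (], [T → .], [T → . P]
  [T → . P ( T] has the dot before P: add [P → . num num], [P → . num T]

GOTO = { [P → . num T], [P → . num num], [P → num . T], [P → num . num], [T → . (], [T → . P ( T], [T → . P], [T → .] }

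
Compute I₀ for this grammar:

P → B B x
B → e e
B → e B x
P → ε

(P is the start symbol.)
{ [B → . e B x], [B → . e e], [P → . B B x], [P → .], [P' → . P] }

First, augment the grammar with P' → P
I₀ = CLOSURE({ [P' → . P] }):
  [P' → . P] has the dot before P: add [P → . B B x], [P → .]
  [P → . B B x] has the dot before B: add [B → . e e], [B → . e B x]
No further items can be added.

I₀ = { [B → . e B x], [B → . e e], [P → . B B x], [P → .], [P' → . P] }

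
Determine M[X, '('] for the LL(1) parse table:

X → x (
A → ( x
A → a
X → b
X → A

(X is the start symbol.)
To find M[X, '('], we find productions for X where '(' is in the predict set (PREDICT(N → α) = (FIRST(α) \ {ε}) ∪ (FOLLOW(N) if α ⇒* ε)).

Relevant sets:
  FIRST(A) = { '(', 'a' }

X → x (: PREDICT = { 'x' }
X → b: PREDICT = { 'b' }
X → A: PREDICT = { '(', 'a' }
  '(' is in predict set, so this production goes in M[X, '(']

M[X, '('] = X → A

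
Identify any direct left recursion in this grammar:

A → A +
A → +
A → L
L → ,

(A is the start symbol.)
Yes, A is left-recursive

Direct left recursion occurs when N → N α for some non-terminal N (the right-hand side begins with the left-hand side itself).

A → A +: LEFT RECURSIVE (starts with A)
A → +: starts with '+'
A → L: starts with L
L → ,: starts with ','

The grammar has direct left recursion on: A.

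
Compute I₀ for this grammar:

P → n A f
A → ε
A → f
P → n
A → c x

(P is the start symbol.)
{ [P → . n A f], [P → . n], [P' → . P] }

First, augment the grammar with P' → P
I₀ = CLOSURE({ [P' → . P] }):
  [P' → . P] has the dot before P: add [P → . n A f], [P → . n]
No further items can be added.

I₀ = { [P → . n A f], [P → . n], [P' → . P] }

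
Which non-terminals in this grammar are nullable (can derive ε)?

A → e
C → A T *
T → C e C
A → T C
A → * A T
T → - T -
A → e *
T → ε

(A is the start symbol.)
{ 'T' }

ε-productions: T → ε
So T is immediately nullable.
No further non-terminal can be added: every production for the remaining non-terminals contains a terminal or a non-nullable non-terminal.
Nullable = { 'T' }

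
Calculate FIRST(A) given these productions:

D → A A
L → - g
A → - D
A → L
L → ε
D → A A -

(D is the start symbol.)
{ '-', ε }

FIRST sets of the other non-terminals involved (by the same procedure, iterated to a fixed point):
  FIRST(L) = { '-', ε }

From A → - D:
  - '-' is a terminal: add '-' and stop
From A → L:
  - L is a non-terminal: add FIRST(L) \ {ε} = { '-' }
    L is nullable and nothing follows, so the whole right-hand side can vanish: ε ∈ FIRST(A)

Collecting: FIRST(A) = { '-', ε }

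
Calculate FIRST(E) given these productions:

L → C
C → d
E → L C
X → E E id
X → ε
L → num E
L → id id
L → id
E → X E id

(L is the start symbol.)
{ 'd', 'id', 'num' }

To compute FIRST(E), examine every production with E on the left-hand side, reading each right-hand side left to right until a non-nullable symbol is reached.

FIRST sets of the other non-terminals involved (by the same procedure, iterated to a fixed point):
  FIRST(L) = { 'd', 'id', 'num' }
  FIRST(X) = { 'd', 'id', 'num', ε }

From E → L C:
  - L is a non-terminal: add FIRST(L) \ {ε} = { 'd', 'id', 'num' }
    L is not nullable, so stop
From E → X E id:
  - X is a non-terminal: add FIRST(X) \ {ε} = { 'd', 'id', 'num' }
    X is nullable, so continue to the next symbol
  - E is the symbol being defined: contributes nothing new
    E is not nullable, so stop

Collecting: FIRST(E) = { 'd', 'id', 'num' }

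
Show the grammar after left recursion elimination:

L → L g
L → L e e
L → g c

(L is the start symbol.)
L is directly left-recursive. The standard transformation for
  A → A α₁ | ... | A α_m | β₁ | ... | β_n
is
  A  → β₁ A' | ... | β_n A'
  A' → α₁ A' | ... | α_m A' | ε

L → g c becomes L → g c L'
L → L g becomes L' → g L'
L → L e e becomes L' → e e L'
Add L' → ε

Resulting grammar:
L → g c L'
L' → g L'
L' → e e L'
L' → ε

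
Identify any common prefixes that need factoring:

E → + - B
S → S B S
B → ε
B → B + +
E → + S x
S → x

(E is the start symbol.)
Left-factoring is needed when two productions for the same non-terminal
share a common prefix on the right-hand side.

Productions for E:
  E → + - B
  E → + S x
Productions for S:
  S → S B S
  S → x
Productions for B:
  B → ε
  B → B + +

Found common prefix '+' in productions for E

Answer: Yes, E has productions with common prefix '+'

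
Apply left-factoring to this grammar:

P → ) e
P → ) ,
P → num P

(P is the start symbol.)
Left-factoring transforms A → αβ₁ | αβ₂ into A → αA' and A' → β₁ | β₂
(α is the longest common prefix among the alternatives). Repeat until
no nonterminal has two alternatives with a common prefix.

Round 1: P has alternatives sharing prefix ')'. Introduce P': P → ) P'
  Add: P' → e
  Add: P' → ,

No remaining common prefixes — done.

Resulting grammar:
P → ) P'
P' → e
P' → ,
P → num P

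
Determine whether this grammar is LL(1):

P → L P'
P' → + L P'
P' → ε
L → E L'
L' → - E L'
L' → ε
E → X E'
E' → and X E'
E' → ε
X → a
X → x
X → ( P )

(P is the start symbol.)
Relevant sets:
  FOLLOW(P') = { $, ')' }
  FOLLOW(L') = { $, ')', '+' }
  FOLLOW(E') = { $, ')', '+', '-' }

For P':
  PREDICT(P' → '+' L P') = { '+' }
  PREDICT(P' → ε) = { $, ')' }
For L':
  PREDICT(L' → '-' E L') = { '-' }
  PREDICT(L' → ε) = { $, ')', '+' }
For E':
  PREDICT(E' → and X E') = { 'and' }
  PREDICT(E' → ε) = { $, ')', '+', '-' }
For X:
  PREDICT(X → a) = { 'a' }
  PREDICT(X → x) = { 'x' }
  PREDICT(X → '(' P ')') = { '(' }
P, L, E have a single production, so nothing to check there.

All predict sets are disjoint. The grammar IS LL(1).

Answer: Yes, the grammar is LL(1).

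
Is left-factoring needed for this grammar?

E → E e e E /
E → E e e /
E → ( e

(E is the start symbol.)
Yes, E has productions with common prefix 'E e e'

Left-factoring is needed when two productions for the same non-terminal
share a common prefix on the right-hand side.

Productions for E:
  E → E e e E /
  E → E e e /
  E → ( e

Found common prefix 'E e e' in productions for E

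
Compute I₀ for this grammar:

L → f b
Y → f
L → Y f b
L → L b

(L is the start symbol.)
{ [L → . L b], [L → . Y f b], [L → . f b], [L' → . L], [Y → . f] }

First, augment the grammar with L' → L
I₀ = CLOSURE({ [L' → . L] }):
  [L' → . L] has the dot before L: add [L → . f b], [L → . Y f b], [L → . L b]
  [L → . Y f b] has the dot before Y: add [Y → . f]
No further items can be added.

I₀ = { [L → . L b], [L → . Y f b], [L → . f b], [L' → . L], [Y → . f] }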